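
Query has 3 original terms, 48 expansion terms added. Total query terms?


Original terms: 3
Expansion terms: 48
Total = 3 + 48 = 51

51


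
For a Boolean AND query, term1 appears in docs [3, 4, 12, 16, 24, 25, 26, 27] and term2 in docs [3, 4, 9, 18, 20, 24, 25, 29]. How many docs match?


Boolean AND: find intersection of posting lists
term1 docs: [3, 4, 12, 16, 24, 25, 26, 27]
term2 docs: [3, 4, 9, 18, 20, 24, 25, 29]
Intersection: [3, 4, 24, 25]
|intersection| = 4

4


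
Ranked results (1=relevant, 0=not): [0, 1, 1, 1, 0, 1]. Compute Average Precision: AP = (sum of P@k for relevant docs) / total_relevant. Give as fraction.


Computing P@k for each relevant position:
Position 1: not relevant
Position 2: relevant, P@2 = 1/2 = 1/2
Position 3: relevant, P@3 = 2/3 = 2/3
Position 4: relevant, P@4 = 3/4 = 3/4
Position 5: not relevant
Position 6: relevant, P@6 = 4/6 = 2/3
Sum of P@k = 1/2 + 2/3 + 3/4 + 2/3 = 31/12
AP = 31/12 / 4 = 31/48

31/48


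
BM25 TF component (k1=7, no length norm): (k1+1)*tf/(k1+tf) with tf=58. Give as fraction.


BM25 TF component = (k1+1)*tf / (k1+tf)
k1 = 7, tf = 58
Numerator = (7+1)*58 = 464
Denominator = 7 + 58 = 65
= 464/65 = 464/65

464/65


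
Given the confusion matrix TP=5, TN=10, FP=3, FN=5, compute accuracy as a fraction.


Accuracy = (TP + TN) / (TP + TN + FP + FN)
TP + TN = 5 + 10 = 15
Total = 5 + 10 + 3 + 5 = 23
Accuracy = 15 / 23 = 15/23

15/23


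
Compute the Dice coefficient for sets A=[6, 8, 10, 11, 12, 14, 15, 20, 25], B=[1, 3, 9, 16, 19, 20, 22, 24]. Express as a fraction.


A intersect B = [20]
|A intersect B| = 1
|A| = 9, |B| = 8
Dice = 2*1 / (9+8)
= 2 / 17 = 2/17

2/17


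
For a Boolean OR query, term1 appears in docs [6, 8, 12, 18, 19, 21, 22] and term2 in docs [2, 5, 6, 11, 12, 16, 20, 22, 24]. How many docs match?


Boolean OR: find union of posting lists
term1 docs: [6, 8, 12, 18, 19, 21, 22]
term2 docs: [2, 5, 6, 11, 12, 16, 20, 22, 24]
Union: [2, 5, 6, 8, 11, 12, 16, 18, 19, 20, 21, 22, 24]
|union| = 13

13


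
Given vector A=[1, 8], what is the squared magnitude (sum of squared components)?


|A|^2 = sum of squared components
A[0]^2 = 1^2 = 1
A[1]^2 = 8^2 = 64
Sum = 1 + 64 = 65

65


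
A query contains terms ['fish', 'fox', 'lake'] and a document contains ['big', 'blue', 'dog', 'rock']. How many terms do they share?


Query terms: ['fish', 'fox', 'lake']
Document terms: ['big', 'blue', 'dog', 'rock']
Common terms: []
Overlap count = 0

0


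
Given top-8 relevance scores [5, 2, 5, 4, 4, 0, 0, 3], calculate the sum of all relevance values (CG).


Cumulative Gain = sum of relevance scores
Position 1: rel=5, running sum=5
Position 2: rel=2, running sum=7
Position 3: rel=5, running sum=12
Position 4: rel=4, running sum=16
Position 5: rel=4, running sum=20
Position 6: rel=0, running sum=20
Position 7: rel=0, running sum=20
Position 8: rel=3, running sum=23
CG = 23

23


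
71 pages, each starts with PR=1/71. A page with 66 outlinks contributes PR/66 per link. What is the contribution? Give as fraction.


Initial PR = 1/71 = 1/71
Outlinks = 66
Contribution per link = PR / outlinks
= 1/71 / 66
= 1/4686

1/4686


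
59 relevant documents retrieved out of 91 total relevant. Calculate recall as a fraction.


Recall = retrieved_relevant / total_relevant
= 59 / 91
= 59 / (59 + 32)
= 59/91

59/91


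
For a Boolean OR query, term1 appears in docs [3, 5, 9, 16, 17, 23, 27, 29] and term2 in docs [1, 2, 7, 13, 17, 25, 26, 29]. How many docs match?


Boolean OR: find union of posting lists
term1 docs: [3, 5, 9, 16, 17, 23, 27, 29]
term2 docs: [1, 2, 7, 13, 17, 25, 26, 29]
Union: [1, 2, 3, 5, 7, 9, 13, 16, 17, 23, 25, 26, 27, 29]
|union| = 14

14


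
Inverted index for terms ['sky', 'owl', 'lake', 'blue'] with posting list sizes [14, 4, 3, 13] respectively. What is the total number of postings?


Summing posting list sizes:
'sky': 14 postings
'owl': 4 postings
'lake': 3 postings
'blue': 13 postings
Total = 14 + 4 + 3 + 13 = 34

34


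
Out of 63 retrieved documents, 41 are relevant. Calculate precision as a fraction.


Precision = relevant_retrieved / total_retrieved
= 41 / 63
= 41 / (41 + 22)
= 41/63

41/63


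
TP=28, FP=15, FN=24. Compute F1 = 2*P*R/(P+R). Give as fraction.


F1 = 2 * P * R / (P + R)
P = TP/(TP+FP) = 28/43 = 28/43
R = TP/(TP+FN) = 28/52 = 7/13
2 * P * R = 2 * 28/43 * 7/13 = 392/559
P + R = 28/43 + 7/13 = 665/559
F1 = 392/559 / 665/559 = 56/95

56/95


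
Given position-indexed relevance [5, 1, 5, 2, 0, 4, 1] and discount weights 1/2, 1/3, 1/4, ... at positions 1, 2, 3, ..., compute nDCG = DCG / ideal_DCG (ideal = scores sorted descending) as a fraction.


Position discount weights w_i = 1/(i+1) for i=1..7:
Weights = [1/2, 1/3, 1/4, 1/5, 1/6, 1/7, 1/8]
Actual relevance: [5, 1, 5, 2, 0, 4, 1]
DCG = 5/2 + 1/3 + 5/4 + 2/5 + 0/6 + 4/7 + 1/8 = 4351/840
Ideal relevance (sorted desc): [5, 5, 4, 2, 1, 1, 0]
Ideal DCG = 5/2 + 5/3 + 4/4 + 2/5 + 1/6 + 1/7 + 0/8 = 617/105
nDCG = DCG / ideal_DCG = 4351/840 / 617/105 = 4351/4936

4351/4936


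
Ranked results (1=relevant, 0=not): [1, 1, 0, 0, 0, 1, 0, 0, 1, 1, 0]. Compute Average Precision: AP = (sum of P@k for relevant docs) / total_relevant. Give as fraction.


Computing P@k for each relevant position:
Position 1: relevant, P@1 = 1/1 = 1
Position 2: relevant, P@2 = 2/2 = 1
Position 3: not relevant
Position 4: not relevant
Position 5: not relevant
Position 6: relevant, P@6 = 3/6 = 1/2
Position 7: not relevant
Position 8: not relevant
Position 9: relevant, P@9 = 4/9 = 4/9
Position 10: relevant, P@10 = 5/10 = 1/2
Position 11: not relevant
Sum of P@k = 1 + 1 + 1/2 + 4/9 + 1/2 = 31/9
AP = 31/9 / 5 = 31/45

31/45


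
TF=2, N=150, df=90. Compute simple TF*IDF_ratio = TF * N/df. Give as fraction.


TF * (N/df)
= 2 * (150/90)
= 2 * 5/3
= 10/3

10/3


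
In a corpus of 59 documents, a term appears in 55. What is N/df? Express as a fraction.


IDF ratio = N / df
= 59 / 55
= 59/55

59/55


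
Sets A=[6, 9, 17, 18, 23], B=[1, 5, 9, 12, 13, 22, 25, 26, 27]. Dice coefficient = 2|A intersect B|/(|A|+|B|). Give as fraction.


A intersect B = [9]
|A intersect B| = 1
|A| = 5, |B| = 9
Dice = 2*1 / (5+9)
= 2 / 14 = 1/7

1/7


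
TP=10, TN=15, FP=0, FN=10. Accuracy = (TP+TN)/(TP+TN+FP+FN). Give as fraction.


Accuracy = (TP + TN) / (TP + TN + FP + FN)
TP + TN = 10 + 15 = 25
Total = 10 + 15 + 0 + 10 = 35
Accuracy = 25 / 35 = 5/7

5/7


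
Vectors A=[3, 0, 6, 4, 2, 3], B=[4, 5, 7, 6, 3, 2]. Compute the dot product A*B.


Dot product = sum of element-wise products
A[0]*B[0] = 3*4 = 12
A[1]*B[1] = 0*5 = 0
A[2]*B[2] = 6*7 = 42
A[3]*B[3] = 4*6 = 24
A[4]*B[4] = 2*3 = 6
A[5]*B[5] = 3*2 = 6
Sum = 12 + 0 + 42 + 24 + 6 + 6 = 90

90


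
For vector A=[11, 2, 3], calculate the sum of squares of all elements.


|A|^2 = sum of squared components
A[0]^2 = 11^2 = 121
A[1]^2 = 2^2 = 4
A[2]^2 = 3^2 = 9
Sum = 121 + 4 + 9 = 134

134


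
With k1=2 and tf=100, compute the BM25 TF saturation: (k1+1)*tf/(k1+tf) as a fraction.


BM25 TF component = (k1+1)*tf / (k1+tf)
k1 = 2, tf = 100
Numerator = (2+1)*100 = 300
Denominator = 2 + 100 = 102
= 300/102 = 50/17

50/17


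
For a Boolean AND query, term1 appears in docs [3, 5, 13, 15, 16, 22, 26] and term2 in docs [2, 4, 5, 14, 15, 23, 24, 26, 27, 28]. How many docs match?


Boolean AND: find intersection of posting lists
term1 docs: [3, 5, 13, 15, 16, 22, 26]
term2 docs: [2, 4, 5, 14, 15, 23, 24, 26, 27, 28]
Intersection: [5, 15, 26]
|intersection| = 3

3


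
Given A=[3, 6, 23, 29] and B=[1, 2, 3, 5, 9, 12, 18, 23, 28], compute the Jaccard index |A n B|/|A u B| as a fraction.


A intersect B = [3, 23]
|A intersect B| = 2
A union B = [1, 2, 3, 5, 6, 9, 12, 18, 23, 28, 29]
|A union B| = 11
Jaccard = 2/11 = 2/11

2/11


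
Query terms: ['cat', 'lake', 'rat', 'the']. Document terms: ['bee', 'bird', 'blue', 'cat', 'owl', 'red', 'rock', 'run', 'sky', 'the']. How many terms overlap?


Query terms: ['cat', 'lake', 'rat', 'the']
Document terms: ['bee', 'bird', 'blue', 'cat', 'owl', 'red', 'rock', 'run', 'sky', 'the']
Common terms: ['cat', 'the']
Overlap count = 2

2


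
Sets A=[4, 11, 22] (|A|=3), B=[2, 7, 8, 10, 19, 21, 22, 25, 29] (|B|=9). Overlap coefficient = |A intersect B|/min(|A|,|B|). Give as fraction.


A intersect B = [22]
|A intersect B| = 1
min(|A|, |B|) = min(3, 9) = 3
Overlap = 1 / 3 = 1/3

1/3


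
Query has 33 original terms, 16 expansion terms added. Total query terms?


Original terms: 33
Expansion terms: 16
Total = 33 + 16 = 49

49


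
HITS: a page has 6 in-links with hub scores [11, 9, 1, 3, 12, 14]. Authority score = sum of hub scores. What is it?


Authority = sum of hub scores of in-linkers
In-link 1: hub score = 11
In-link 2: hub score = 9
In-link 3: hub score = 1
In-link 4: hub score = 3
In-link 5: hub score = 12
In-link 6: hub score = 14
Authority = 11 + 9 + 1 + 3 + 12 + 14 = 50

50


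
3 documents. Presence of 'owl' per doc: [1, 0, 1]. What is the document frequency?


Checking each document for 'owl':
Doc 1: present
Doc 2: absent
Doc 3: present
df = sum of presences = 1 + 0 + 1 = 2

2


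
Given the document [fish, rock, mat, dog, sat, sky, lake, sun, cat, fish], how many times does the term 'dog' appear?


Document has 10 words
Scanning for 'dog':
Found at positions: [3]
Count = 1

1


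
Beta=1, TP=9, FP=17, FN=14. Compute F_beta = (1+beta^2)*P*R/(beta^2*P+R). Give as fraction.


P = TP/(TP+FP) = 9/26 = 9/26
R = TP/(TP+FN) = 9/23 = 9/23
beta^2 = 1^2 = 1
(1 + beta^2) = 2
Numerator = (1+beta^2)*P*R = 81/299
Denominator = beta^2*P + R = 9/26 + 9/23 = 441/598
F_beta = 18/49

18/49


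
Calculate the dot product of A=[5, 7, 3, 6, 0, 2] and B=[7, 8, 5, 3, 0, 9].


Dot product = sum of element-wise products
A[0]*B[0] = 5*7 = 35
A[1]*B[1] = 7*8 = 56
A[2]*B[2] = 3*5 = 15
A[3]*B[3] = 6*3 = 18
A[4]*B[4] = 0*0 = 0
A[5]*B[5] = 2*9 = 18
Sum = 35 + 56 + 15 + 18 + 0 + 18 = 142

142


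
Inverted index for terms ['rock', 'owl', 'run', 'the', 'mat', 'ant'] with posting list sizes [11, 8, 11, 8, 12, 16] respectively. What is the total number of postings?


Summing posting list sizes:
'rock': 11 postings
'owl': 8 postings
'run': 11 postings
'the': 8 postings
'mat': 12 postings
'ant': 16 postings
Total = 11 + 8 + 11 + 8 + 12 + 16 = 66

66


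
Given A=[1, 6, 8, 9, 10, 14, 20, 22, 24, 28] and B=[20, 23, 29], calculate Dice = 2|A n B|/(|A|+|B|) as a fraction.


A intersect B = [20]
|A intersect B| = 1
|A| = 10, |B| = 3
Dice = 2*1 / (10+3)
= 2 / 13 = 2/13

2/13


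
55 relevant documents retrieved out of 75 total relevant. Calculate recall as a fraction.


Recall = retrieved_relevant / total_relevant
= 55 / 75
= 55 / (55 + 20)
= 11/15

11/15


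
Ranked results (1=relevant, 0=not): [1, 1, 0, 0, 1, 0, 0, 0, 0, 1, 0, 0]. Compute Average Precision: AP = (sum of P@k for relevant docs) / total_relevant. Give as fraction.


Computing P@k for each relevant position:
Position 1: relevant, P@1 = 1/1 = 1
Position 2: relevant, P@2 = 2/2 = 1
Position 3: not relevant
Position 4: not relevant
Position 5: relevant, P@5 = 3/5 = 3/5
Position 6: not relevant
Position 7: not relevant
Position 8: not relevant
Position 9: not relevant
Position 10: relevant, P@10 = 4/10 = 2/5
Position 11: not relevant
Position 12: not relevant
Sum of P@k = 1 + 1 + 3/5 + 2/5 = 3
AP = 3 / 4 = 3/4

3/4


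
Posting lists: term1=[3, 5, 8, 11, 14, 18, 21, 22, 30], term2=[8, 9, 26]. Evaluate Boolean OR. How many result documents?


Boolean OR: find union of posting lists
term1 docs: [3, 5, 8, 11, 14, 18, 21, 22, 30]
term2 docs: [8, 9, 26]
Union: [3, 5, 8, 9, 11, 14, 18, 21, 22, 26, 30]
|union| = 11

11


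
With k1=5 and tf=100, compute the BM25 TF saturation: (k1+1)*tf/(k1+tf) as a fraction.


BM25 TF component = (k1+1)*tf / (k1+tf)
k1 = 5, tf = 100
Numerator = (5+1)*100 = 600
Denominator = 5 + 100 = 105
= 600/105 = 40/7

40/7


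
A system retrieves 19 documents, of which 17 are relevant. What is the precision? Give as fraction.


Precision = relevant_retrieved / total_retrieved
= 17 / 19
= 17 / (17 + 2)
= 17/19

17/19


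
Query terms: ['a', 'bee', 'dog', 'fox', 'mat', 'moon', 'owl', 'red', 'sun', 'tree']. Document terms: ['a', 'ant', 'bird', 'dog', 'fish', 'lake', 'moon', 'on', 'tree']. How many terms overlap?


Query terms: ['a', 'bee', 'dog', 'fox', 'mat', 'moon', 'owl', 'red', 'sun', 'tree']
Document terms: ['a', 'ant', 'bird', 'dog', 'fish', 'lake', 'moon', 'on', 'tree']
Common terms: ['a', 'dog', 'moon', 'tree']
Overlap count = 4

4


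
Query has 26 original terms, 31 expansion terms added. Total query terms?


Original terms: 26
Expansion terms: 31
Total = 26 + 31 = 57

57


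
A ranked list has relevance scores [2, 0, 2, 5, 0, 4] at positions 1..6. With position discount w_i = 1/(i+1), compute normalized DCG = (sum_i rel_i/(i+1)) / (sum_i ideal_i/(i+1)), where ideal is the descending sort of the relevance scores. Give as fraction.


Position discount weights w_i = 1/(i+1) for i=1..6:
Weights = [1/2, 1/3, 1/4, 1/5, 1/6, 1/7]
Actual relevance: [2, 0, 2, 5, 0, 4]
DCG = 2/2 + 0/3 + 2/4 + 5/5 + 0/6 + 4/7 = 43/14
Ideal relevance (sorted desc): [5, 4, 2, 2, 0, 0]
Ideal DCG = 5/2 + 4/3 + 2/4 + 2/5 + 0/6 + 0/7 = 71/15
nDCG = DCG / ideal_DCG = 43/14 / 71/15 = 645/994

645/994


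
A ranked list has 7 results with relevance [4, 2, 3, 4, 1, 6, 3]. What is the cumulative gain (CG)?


Cumulative Gain = sum of relevance scores
Position 1: rel=4, running sum=4
Position 2: rel=2, running sum=6
Position 3: rel=3, running sum=9
Position 4: rel=4, running sum=13
Position 5: rel=1, running sum=14
Position 6: rel=6, running sum=20
Position 7: rel=3, running sum=23
CG = 23

23


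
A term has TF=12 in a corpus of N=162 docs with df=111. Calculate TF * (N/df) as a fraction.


TF * (N/df)
= 12 * (162/111)
= 12 * 54/37
= 648/37

648/37


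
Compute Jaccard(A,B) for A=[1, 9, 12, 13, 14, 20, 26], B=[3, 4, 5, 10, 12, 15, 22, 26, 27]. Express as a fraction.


A intersect B = [12, 26]
|A intersect B| = 2
A union B = [1, 3, 4, 5, 9, 10, 12, 13, 14, 15, 20, 22, 26, 27]
|A union B| = 14
Jaccard = 2/14 = 1/7

1/7


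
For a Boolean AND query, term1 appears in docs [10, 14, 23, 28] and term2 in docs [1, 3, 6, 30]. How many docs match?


Boolean AND: find intersection of posting lists
term1 docs: [10, 14, 23, 28]
term2 docs: [1, 3, 6, 30]
Intersection: []
|intersection| = 0

0


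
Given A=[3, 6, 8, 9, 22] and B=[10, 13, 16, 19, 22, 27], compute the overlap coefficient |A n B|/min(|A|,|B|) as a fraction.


A intersect B = [22]
|A intersect B| = 1
min(|A|, |B|) = min(5, 6) = 5
Overlap = 1 / 5 = 1/5

1/5


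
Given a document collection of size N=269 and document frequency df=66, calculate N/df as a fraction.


IDF ratio = N / df
= 269 / 66
= 269/66

269/66


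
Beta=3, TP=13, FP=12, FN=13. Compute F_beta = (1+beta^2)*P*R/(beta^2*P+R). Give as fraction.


P = TP/(TP+FP) = 13/25 = 13/25
R = TP/(TP+FN) = 13/26 = 1/2
beta^2 = 3^2 = 9
(1 + beta^2) = 10
Numerator = (1+beta^2)*P*R = 13/5
Denominator = beta^2*P + R = 117/25 + 1/2 = 259/50
F_beta = 130/259

130/259


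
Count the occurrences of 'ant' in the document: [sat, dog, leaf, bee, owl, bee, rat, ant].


Document has 8 words
Scanning for 'ant':
Found at positions: [7]
Count = 1

1


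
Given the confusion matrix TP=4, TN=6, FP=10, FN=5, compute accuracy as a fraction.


Accuracy = (TP + TN) / (TP + TN + FP + FN)
TP + TN = 4 + 6 = 10
Total = 4 + 6 + 10 + 5 = 25
Accuracy = 10 / 25 = 2/5

2/5


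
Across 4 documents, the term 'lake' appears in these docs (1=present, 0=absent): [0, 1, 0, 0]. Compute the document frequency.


Checking each document for 'lake':
Doc 1: absent
Doc 2: present
Doc 3: absent
Doc 4: absent
df = sum of presences = 0 + 1 + 0 + 0 = 1

1


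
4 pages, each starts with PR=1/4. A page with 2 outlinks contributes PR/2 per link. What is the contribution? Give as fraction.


Initial PR = 1/4 = 1/4
Outlinks = 2
Contribution per link = PR / outlinks
= 1/4 / 2
= 1/8

1/8


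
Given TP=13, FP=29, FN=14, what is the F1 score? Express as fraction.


F1 = 2 * P * R / (P + R)
P = TP/(TP+FP) = 13/42 = 13/42
R = TP/(TP+FN) = 13/27 = 13/27
2 * P * R = 2 * 13/42 * 13/27 = 169/567
P + R = 13/42 + 13/27 = 299/378
F1 = 169/567 / 299/378 = 26/69

26/69


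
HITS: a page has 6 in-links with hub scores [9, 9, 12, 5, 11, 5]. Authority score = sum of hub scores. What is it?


Authority = sum of hub scores of in-linkers
In-link 1: hub score = 9
In-link 2: hub score = 9
In-link 3: hub score = 12
In-link 4: hub score = 5
In-link 5: hub score = 11
In-link 6: hub score = 5
Authority = 9 + 9 + 12 + 5 + 11 + 5 = 51

51


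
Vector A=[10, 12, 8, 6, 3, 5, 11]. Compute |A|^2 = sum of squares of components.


|A|^2 = sum of squared components
A[0]^2 = 10^2 = 100
A[1]^2 = 12^2 = 144
A[2]^2 = 8^2 = 64
A[3]^2 = 6^2 = 36
A[4]^2 = 3^2 = 9
A[5]^2 = 5^2 = 25
A[6]^2 = 11^2 = 121
Sum = 100 + 144 + 64 + 36 + 9 + 25 + 121 = 499

499


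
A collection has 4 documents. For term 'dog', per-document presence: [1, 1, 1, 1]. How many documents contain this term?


Checking each document for 'dog':
Doc 1: present
Doc 2: present
Doc 3: present
Doc 4: present
df = sum of presences = 1 + 1 + 1 + 1 = 4

4


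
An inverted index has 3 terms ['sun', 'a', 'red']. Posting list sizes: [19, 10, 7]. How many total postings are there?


Summing posting list sizes:
'sun': 19 postings
'a': 10 postings
'red': 7 postings
Total = 19 + 10 + 7 = 36

36


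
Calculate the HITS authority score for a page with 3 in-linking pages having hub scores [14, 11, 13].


Authority = sum of hub scores of in-linkers
In-link 1: hub score = 14
In-link 2: hub score = 11
In-link 3: hub score = 13
Authority = 14 + 11 + 13 = 38

38


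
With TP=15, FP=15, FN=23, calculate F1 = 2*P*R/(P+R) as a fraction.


F1 = 2 * P * R / (P + R)
P = TP/(TP+FP) = 15/30 = 1/2
R = TP/(TP+FN) = 15/38 = 15/38
2 * P * R = 2 * 1/2 * 15/38 = 15/38
P + R = 1/2 + 15/38 = 17/19
F1 = 15/38 / 17/19 = 15/34

15/34


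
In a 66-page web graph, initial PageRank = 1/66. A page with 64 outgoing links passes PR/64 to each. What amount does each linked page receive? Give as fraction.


Initial PR = 1/66 = 1/66
Outlinks = 64
Contribution per link = PR / outlinks
= 1/66 / 64
= 1/4224

1/4224


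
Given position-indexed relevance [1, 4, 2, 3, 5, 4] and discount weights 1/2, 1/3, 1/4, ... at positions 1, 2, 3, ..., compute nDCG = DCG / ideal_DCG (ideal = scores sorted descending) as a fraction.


Position discount weights w_i = 1/(i+1) for i=1..6:
Weights = [1/2, 1/3, 1/4, 1/5, 1/6, 1/7]
Actual relevance: [1, 4, 2, 3, 5, 4]
DCG = 1/2 + 4/3 + 2/4 + 3/5 + 5/6 + 4/7 = 911/210
Ideal relevance (sorted desc): [5, 4, 4, 3, 2, 1]
Ideal DCG = 5/2 + 4/3 + 4/4 + 3/5 + 2/6 + 1/7 = 1241/210
nDCG = DCG / ideal_DCG = 911/210 / 1241/210 = 911/1241

911/1241


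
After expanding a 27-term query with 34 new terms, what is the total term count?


Original terms: 27
Expansion terms: 34
Total = 27 + 34 = 61

61


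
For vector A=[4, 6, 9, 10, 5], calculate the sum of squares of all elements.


|A|^2 = sum of squared components
A[0]^2 = 4^2 = 16
A[1]^2 = 6^2 = 36
A[2]^2 = 9^2 = 81
A[3]^2 = 10^2 = 100
A[4]^2 = 5^2 = 25
Sum = 16 + 36 + 81 + 100 + 25 = 258

258


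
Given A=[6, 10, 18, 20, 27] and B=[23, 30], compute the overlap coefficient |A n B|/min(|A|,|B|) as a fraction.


A intersect B = []
|A intersect B| = 0
min(|A|, |B|) = min(5, 2) = 2
Overlap = 0 / 2 = 0

0


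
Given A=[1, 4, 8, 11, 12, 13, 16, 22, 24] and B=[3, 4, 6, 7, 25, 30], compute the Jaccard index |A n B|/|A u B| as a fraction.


A intersect B = [4]
|A intersect B| = 1
A union B = [1, 3, 4, 6, 7, 8, 11, 12, 13, 16, 22, 24, 25, 30]
|A union B| = 14
Jaccard = 1/14 = 1/14

1/14


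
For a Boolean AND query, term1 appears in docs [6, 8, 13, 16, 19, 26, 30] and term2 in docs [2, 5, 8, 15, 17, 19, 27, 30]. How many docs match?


Boolean AND: find intersection of posting lists
term1 docs: [6, 8, 13, 16, 19, 26, 30]
term2 docs: [2, 5, 8, 15, 17, 19, 27, 30]
Intersection: [8, 19, 30]
|intersection| = 3

3


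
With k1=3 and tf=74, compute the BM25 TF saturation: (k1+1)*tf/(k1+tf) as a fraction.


BM25 TF component = (k1+1)*tf / (k1+tf)
k1 = 3, tf = 74
Numerator = (3+1)*74 = 296
Denominator = 3 + 74 = 77
= 296/77 = 296/77

296/77


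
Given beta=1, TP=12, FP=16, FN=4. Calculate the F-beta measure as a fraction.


P = TP/(TP+FP) = 12/28 = 3/7
R = TP/(TP+FN) = 12/16 = 3/4
beta^2 = 1^2 = 1
(1 + beta^2) = 2
Numerator = (1+beta^2)*P*R = 9/14
Denominator = beta^2*P + R = 3/7 + 3/4 = 33/28
F_beta = 6/11

6/11


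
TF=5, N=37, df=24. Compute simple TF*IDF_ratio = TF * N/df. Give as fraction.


TF * (N/df)
= 5 * (37/24)
= 5 * 37/24
= 185/24

185/24


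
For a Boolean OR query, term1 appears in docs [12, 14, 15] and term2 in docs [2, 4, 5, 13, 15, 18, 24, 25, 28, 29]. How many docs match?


Boolean OR: find union of posting lists
term1 docs: [12, 14, 15]
term2 docs: [2, 4, 5, 13, 15, 18, 24, 25, 28, 29]
Union: [2, 4, 5, 12, 13, 14, 15, 18, 24, 25, 28, 29]
|union| = 12

12


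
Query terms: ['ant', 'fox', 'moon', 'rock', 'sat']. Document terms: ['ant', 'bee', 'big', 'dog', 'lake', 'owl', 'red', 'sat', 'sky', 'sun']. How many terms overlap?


Query terms: ['ant', 'fox', 'moon', 'rock', 'sat']
Document terms: ['ant', 'bee', 'big', 'dog', 'lake', 'owl', 'red', 'sat', 'sky', 'sun']
Common terms: ['ant', 'sat']
Overlap count = 2

2


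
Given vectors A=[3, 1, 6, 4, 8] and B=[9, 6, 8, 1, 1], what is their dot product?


Dot product = sum of element-wise products
A[0]*B[0] = 3*9 = 27
A[1]*B[1] = 1*6 = 6
A[2]*B[2] = 6*8 = 48
A[3]*B[3] = 4*1 = 4
A[4]*B[4] = 8*1 = 8
Sum = 27 + 6 + 48 + 4 + 8 = 93

93


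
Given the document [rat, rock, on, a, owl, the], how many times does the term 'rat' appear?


Document has 6 words
Scanning for 'rat':
Found at positions: [0]
Count = 1

1


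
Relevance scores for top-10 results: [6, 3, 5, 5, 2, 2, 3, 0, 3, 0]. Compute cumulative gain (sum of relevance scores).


Cumulative Gain = sum of relevance scores
Position 1: rel=6, running sum=6
Position 2: rel=3, running sum=9
Position 3: rel=5, running sum=14
Position 4: rel=5, running sum=19
Position 5: rel=2, running sum=21
Position 6: rel=2, running sum=23
Position 7: rel=3, running sum=26
Position 8: rel=0, running sum=26
Position 9: rel=3, running sum=29
Position 10: rel=0, running sum=29
CG = 29

29


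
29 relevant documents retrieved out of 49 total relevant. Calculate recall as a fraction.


Recall = retrieved_relevant / total_relevant
= 29 / 49
= 29 / (29 + 20)
= 29/49

29/49


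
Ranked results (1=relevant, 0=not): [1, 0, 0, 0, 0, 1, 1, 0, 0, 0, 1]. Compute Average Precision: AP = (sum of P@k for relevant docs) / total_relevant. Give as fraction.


Computing P@k for each relevant position:
Position 1: relevant, P@1 = 1/1 = 1
Position 2: not relevant
Position 3: not relevant
Position 4: not relevant
Position 5: not relevant
Position 6: relevant, P@6 = 2/6 = 1/3
Position 7: relevant, P@7 = 3/7 = 3/7
Position 8: not relevant
Position 9: not relevant
Position 10: not relevant
Position 11: relevant, P@11 = 4/11 = 4/11
Sum of P@k = 1 + 1/3 + 3/7 + 4/11 = 491/231
AP = 491/231 / 4 = 491/924

491/924


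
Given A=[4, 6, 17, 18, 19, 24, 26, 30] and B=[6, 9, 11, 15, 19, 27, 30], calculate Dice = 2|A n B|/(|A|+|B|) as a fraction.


A intersect B = [6, 19, 30]
|A intersect B| = 3
|A| = 8, |B| = 7
Dice = 2*3 / (8+7)
= 6 / 15 = 2/5

2/5


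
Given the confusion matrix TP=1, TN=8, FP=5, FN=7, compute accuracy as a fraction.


Accuracy = (TP + TN) / (TP + TN + FP + FN)
TP + TN = 1 + 8 = 9
Total = 1 + 8 + 5 + 7 = 21
Accuracy = 9 / 21 = 3/7

3/7


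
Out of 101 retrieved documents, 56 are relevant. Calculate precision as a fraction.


Precision = relevant_retrieved / total_retrieved
= 56 / 101
= 56 / (56 + 45)
= 56/101

56/101


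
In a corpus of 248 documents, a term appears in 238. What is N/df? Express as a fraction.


IDF ratio = N / df
= 248 / 238
= 124/119

124/119


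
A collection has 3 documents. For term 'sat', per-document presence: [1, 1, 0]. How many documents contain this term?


Checking each document for 'sat':
Doc 1: present
Doc 2: present
Doc 3: absent
df = sum of presences = 1 + 1 + 0 = 2

2


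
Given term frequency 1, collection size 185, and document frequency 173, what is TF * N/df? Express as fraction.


TF * (N/df)
= 1 * (185/173)
= 1 * 185/173
= 185/173

185/173


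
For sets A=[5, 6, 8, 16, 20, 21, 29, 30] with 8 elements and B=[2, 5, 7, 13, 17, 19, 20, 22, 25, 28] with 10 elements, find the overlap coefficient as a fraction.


A intersect B = [5, 20]
|A intersect B| = 2
min(|A|, |B|) = min(8, 10) = 8
Overlap = 2 / 8 = 1/4

1/4


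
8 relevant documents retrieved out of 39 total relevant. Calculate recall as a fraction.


Recall = retrieved_relevant / total_relevant
= 8 / 39
= 8 / (8 + 31)
= 8/39

8/39


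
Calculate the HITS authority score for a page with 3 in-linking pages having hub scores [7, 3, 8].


Authority = sum of hub scores of in-linkers
In-link 1: hub score = 7
In-link 2: hub score = 3
In-link 3: hub score = 8
Authority = 7 + 3 + 8 = 18

18


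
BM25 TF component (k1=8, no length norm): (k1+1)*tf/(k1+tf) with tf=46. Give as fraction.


BM25 TF component = (k1+1)*tf / (k1+tf)
k1 = 8, tf = 46
Numerator = (8+1)*46 = 414
Denominator = 8 + 46 = 54
= 414/54 = 23/3

23/3


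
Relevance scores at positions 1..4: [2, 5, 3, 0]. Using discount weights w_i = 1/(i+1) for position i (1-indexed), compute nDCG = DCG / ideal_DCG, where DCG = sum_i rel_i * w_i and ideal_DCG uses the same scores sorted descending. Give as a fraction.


Position discount weights w_i = 1/(i+1) for i=1..4:
Weights = [1/2, 1/3, 1/4, 1/5]
Actual relevance: [2, 5, 3, 0]
DCG = 2/2 + 5/3 + 3/4 + 0/5 = 41/12
Ideal relevance (sorted desc): [5, 3, 2, 0]
Ideal DCG = 5/2 + 3/3 + 2/4 + 0/5 = 4
nDCG = DCG / ideal_DCG = 41/12 / 4 = 41/48

41/48


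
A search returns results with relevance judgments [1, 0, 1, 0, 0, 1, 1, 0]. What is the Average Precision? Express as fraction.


Computing P@k for each relevant position:
Position 1: relevant, P@1 = 1/1 = 1
Position 2: not relevant
Position 3: relevant, P@3 = 2/3 = 2/3
Position 4: not relevant
Position 5: not relevant
Position 6: relevant, P@6 = 3/6 = 1/2
Position 7: relevant, P@7 = 4/7 = 4/7
Position 8: not relevant
Sum of P@k = 1 + 2/3 + 1/2 + 4/7 = 115/42
AP = 115/42 / 4 = 115/168

115/168


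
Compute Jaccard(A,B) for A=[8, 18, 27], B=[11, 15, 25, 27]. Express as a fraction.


A intersect B = [27]
|A intersect B| = 1
A union B = [8, 11, 15, 18, 25, 27]
|A union B| = 6
Jaccard = 1/6 = 1/6

1/6


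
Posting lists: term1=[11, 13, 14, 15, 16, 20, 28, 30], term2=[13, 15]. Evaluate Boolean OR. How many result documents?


Boolean OR: find union of posting lists
term1 docs: [11, 13, 14, 15, 16, 20, 28, 30]
term2 docs: [13, 15]
Union: [11, 13, 14, 15, 16, 20, 28, 30]
|union| = 8

8


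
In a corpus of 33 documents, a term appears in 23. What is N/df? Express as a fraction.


IDF ratio = N / df
= 33 / 23
= 33/23

33/23


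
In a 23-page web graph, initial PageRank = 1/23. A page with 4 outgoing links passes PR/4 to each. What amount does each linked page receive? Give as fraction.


Initial PR = 1/23 = 1/23
Outlinks = 4
Contribution per link = PR / outlinks
= 1/23 / 4
= 1/92

1/92


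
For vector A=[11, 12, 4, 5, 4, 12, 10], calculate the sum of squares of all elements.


|A|^2 = sum of squared components
A[0]^2 = 11^2 = 121
A[1]^2 = 12^2 = 144
A[2]^2 = 4^2 = 16
A[3]^2 = 5^2 = 25
A[4]^2 = 4^2 = 16
A[5]^2 = 12^2 = 144
A[6]^2 = 10^2 = 100
Sum = 121 + 144 + 16 + 25 + 16 + 144 + 100 = 566

566


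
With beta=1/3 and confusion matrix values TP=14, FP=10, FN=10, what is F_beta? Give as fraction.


P = TP/(TP+FP) = 14/24 = 7/12
R = TP/(TP+FN) = 14/24 = 7/12
beta^2 = 1/3^2 = 1/9
(1 + beta^2) = 10/9
Numerator = (1+beta^2)*P*R = 245/648
Denominator = beta^2*P + R = 7/108 + 7/12 = 35/54
F_beta = 7/12

7/12


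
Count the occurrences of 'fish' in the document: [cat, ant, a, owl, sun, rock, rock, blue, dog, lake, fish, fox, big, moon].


Document has 14 words
Scanning for 'fish':
Found at positions: [10]
Count = 1

1


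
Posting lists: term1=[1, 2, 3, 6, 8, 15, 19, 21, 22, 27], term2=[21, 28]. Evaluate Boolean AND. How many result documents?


Boolean AND: find intersection of posting lists
term1 docs: [1, 2, 3, 6, 8, 15, 19, 21, 22, 27]
term2 docs: [21, 28]
Intersection: [21]
|intersection| = 1

1


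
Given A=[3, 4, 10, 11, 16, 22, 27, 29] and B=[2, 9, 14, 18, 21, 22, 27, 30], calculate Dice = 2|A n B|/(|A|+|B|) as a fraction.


A intersect B = [22, 27]
|A intersect B| = 2
|A| = 8, |B| = 8
Dice = 2*2 / (8+8)
= 4 / 16 = 1/4

1/4


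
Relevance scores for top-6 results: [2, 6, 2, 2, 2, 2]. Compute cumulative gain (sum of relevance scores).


Cumulative Gain = sum of relevance scores
Position 1: rel=2, running sum=2
Position 2: rel=6, running sum=8
Position 3: rel=2, running sum=10
Position 4: rel=2, running sum=12
Position 5: rel=2, running sum=14
Position 6: rel=2, running sum=16
CG = 16

16


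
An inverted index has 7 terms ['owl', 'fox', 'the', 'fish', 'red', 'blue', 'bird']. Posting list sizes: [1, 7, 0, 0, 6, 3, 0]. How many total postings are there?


Summing posting list sizes:
'owl': 1 postings
'fox': 7 postings
'the': 0 postings
'fish': 0 postings
'red': 6 postings
'blue': 3 postings
'bird': 0 postings
Total = 1 + 7 + 0 + 0 + 6 + 3 + 0 = 17

17


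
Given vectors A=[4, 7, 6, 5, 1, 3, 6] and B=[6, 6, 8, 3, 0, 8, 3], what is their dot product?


Dot product = sum of element-wise products
A[0]*B[0] = 4*6 = 24
A[1]*B[1] = 7*6 = 42
A[2]*B[2] = 6*8 = 48
A[3]*B[3] = 5*3 = 15
A[4]*B[4] = 1*0 = 0
A[5]*B[5] = 3*8 = 24
A[6]*B[6] = 6*3 = 18
Sum = 24 + 42 + 48 + 15 + 0 + 24 + 18 = 171

171


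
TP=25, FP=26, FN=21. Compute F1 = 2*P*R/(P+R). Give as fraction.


F1 = 2 * P * R / (P + R)
P = TP/(TP+FP) = 25/51 = 25/51
R = TP/(TP+FN) = 25/46 = 25/46
2 * P * R = 2 * 25/51 * 25/46 = 625/1173
P + R = 25/51 + 25/46 = 2425/2346
F1 = 625/1173 / 2425/2346 = 50/97

50/97


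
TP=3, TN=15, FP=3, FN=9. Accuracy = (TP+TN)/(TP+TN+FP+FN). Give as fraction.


Accuracy = (TP + TN) / (TP + TN + FP + FN)
TP + TN = 3 + 15 = 18
Total = 3 + 15 + 3 + 9 = 30
Accuracy = 18 / 30 = 3/5

3/5


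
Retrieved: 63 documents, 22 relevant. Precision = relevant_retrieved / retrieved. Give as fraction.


Precision = relevant_retrieved / total_retrieved
= 22 / 63
= 22 / (22 + 41)
= 22/63

22/63


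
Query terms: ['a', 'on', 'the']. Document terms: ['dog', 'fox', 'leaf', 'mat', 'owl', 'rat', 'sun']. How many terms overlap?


Query terms: ['a', 'on', 'the']
Document terms: ['dog', 'fox', 'leaf', 'mat', 'owl', 'rat', 'sun']
Common terms: []
Overlap count = 0

0


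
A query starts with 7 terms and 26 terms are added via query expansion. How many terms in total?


Original terms: 7
Expansion terms: 26
Total = 7 + 26 = 33

33


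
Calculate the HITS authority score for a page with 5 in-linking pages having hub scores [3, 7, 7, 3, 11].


Authority = sum of hub scores of in-linkers
In-link 1: hub score = 3
In-link 2: hub score = 7
In-link 3: hub score = 7
In-link 4: hub score = 3
In-link 5: hub score = 11
Authority = 3 + 7 + 7 + 3 + 11 = 31

31


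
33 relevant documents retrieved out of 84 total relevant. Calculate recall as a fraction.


Recall = retrieved_relevant / total_relevant
= 33 / 84
= 33 / (33 + 51)
= 11/28

11/28


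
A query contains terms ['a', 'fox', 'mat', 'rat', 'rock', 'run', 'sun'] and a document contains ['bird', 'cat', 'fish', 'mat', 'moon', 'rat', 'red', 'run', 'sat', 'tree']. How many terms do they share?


Query terms: ['a', 'fox', 'mat', 'rat', 'rock', 'run', 'sun']
Document terms: ['bird', 'cat', 'fish', 'mat', 'moon', 'rat', 'red', 'run', 'sat', 'tree']
Common terms: ['mat', 'rat', 'run']
Overlap count = 3

3


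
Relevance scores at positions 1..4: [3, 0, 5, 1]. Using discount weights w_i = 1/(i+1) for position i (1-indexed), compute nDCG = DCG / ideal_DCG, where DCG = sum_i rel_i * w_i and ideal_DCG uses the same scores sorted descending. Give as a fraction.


Position discount weights w_i = 1/(i+1) for i=1..4:
Weights = [1/2, 1/3, 1/4, 1/5]
Actual relevance: [3, 0, 5, 1]
DCG = 3/2 + 0/3 + 5/4 + 1/5 = 59/20
Ideal relevance (sorted desc): [5, 3, 1, 0]
Ideal DCG = 5/2 + 3/3 + 1/4 + 0/5 = 15/4
nDCG = DCG / ideal_DCG = 59/20 / 15/4 = 59/75

59/75


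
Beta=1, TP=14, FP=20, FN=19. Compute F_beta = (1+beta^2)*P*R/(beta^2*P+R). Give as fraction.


P = TP/(TP+FP) = 14/34 = 7/17
R = TP/(TP+FN) = 14/33 = 14/33
beta^2 = 1^2 = 1
(1 + beta^2) = 2
Numerator = (1+beta^2)*P*R = 196/561
Denominator = beta^2*P + R = 7/17 + 14/33 = 469/561
F_beta = 28/67

28/67


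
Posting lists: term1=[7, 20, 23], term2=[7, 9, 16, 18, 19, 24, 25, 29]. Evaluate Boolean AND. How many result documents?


Boolean AND: find intersection of posting lists
term1 docs: [7, 20, 23]
term2 docs: [7, 9, 16, 18, 19, 24, 25, 29]
Intersection: [7]
|intersection| = 1

1


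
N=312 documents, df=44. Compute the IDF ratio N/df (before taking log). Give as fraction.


IDF ratio = N / df
= 312 / 44
= 78/11

78/11


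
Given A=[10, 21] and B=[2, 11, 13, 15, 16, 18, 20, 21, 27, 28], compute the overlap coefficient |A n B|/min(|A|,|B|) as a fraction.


A intersect B = [21]
|A intersect B| = 1
min(|A|, |B|) = min(2, 10) = 2
Overlap = 1 / 2 = 1/2

1/2


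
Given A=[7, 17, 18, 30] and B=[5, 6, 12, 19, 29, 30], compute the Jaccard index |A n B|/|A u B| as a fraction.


A intersect B = [30]
|A intersect B| = 1
A union B = [5, 6, 7, 12, 17, 18, 19, 29, 30]
|A union B| = 9
Jaccard = 1/9 = 1/9

1/9


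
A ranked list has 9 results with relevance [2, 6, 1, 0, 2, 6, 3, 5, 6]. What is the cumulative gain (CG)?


Cumulative Gain = sum of relevance scores
Position 1: rel=2, running sum=2
Position 2: rel=6, running sum=8
Position 3: rel=1, running sum=9
Position 4: rel=0, running sum=9
Position 5: rel=2, running sum=11
Position 6: rel=6, running sum=17
Position 7: rel=3, running sum=20
Position 8: rel=5, running sum=25
Position 9: rel=6, running sum=31
CG = 31

31


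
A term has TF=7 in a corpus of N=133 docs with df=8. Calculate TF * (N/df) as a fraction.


TF * (N/df)
= 7 * (133/8)
= 7 * 133/8
= 931/8

931/8


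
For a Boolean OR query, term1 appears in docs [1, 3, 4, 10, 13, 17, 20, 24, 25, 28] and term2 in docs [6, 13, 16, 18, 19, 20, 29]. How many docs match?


Boolean OR: find union of posting lists
term1 docs: [1, 3, 4, 10, 13, 17, 20, 24, 25, 28]
term2 docs: [6, 13, 16, 18, 19, 20, 29]
Union: [1, 3, 4, 6, 10, 13, 16, 17, 18, 19, 20, 24, 25, 28, 29]
|union| = 15

15


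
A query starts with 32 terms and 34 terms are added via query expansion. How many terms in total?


Original terms: 32
Expansion terms: 34
Total = 32 + 34 = 66

66


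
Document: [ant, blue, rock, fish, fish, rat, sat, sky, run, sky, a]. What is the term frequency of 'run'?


Document has 11 words
Scanning for 'run':
Found at positions: [8]
Count = 1

1


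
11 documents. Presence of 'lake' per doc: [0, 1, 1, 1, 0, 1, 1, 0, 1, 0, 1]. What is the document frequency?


Checking each document for 'lake':
Doc 1: absent
Doc 2: present
Doc 3: present
Doc 4: present
Doc 5: absent
Doc 6: present
Doc 7: present
Doc 8: absent
Doc 9: present
Doc 10: absent
Doc 11: present
df = sum of presences = 0 + 1 + 1 + 1 + 0 + 1 + 1 + 0 + 1 + 0 + 1 = 7

7


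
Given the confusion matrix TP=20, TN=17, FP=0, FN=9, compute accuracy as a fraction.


Accuracy = (TP + TN) / (TP + TN + FP + FN)
TP + TN = 20 + 17 = 37
Total = 20 + 17 + 0 + 9 = 46
Accuracy = 37 / 46 = 37/46

37/46


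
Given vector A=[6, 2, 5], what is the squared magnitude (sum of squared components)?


|A|^2 = sum of squared components
A[0]^2 = 6^2 = 36
A[1]^2 = 2^2 = 4
A[2]^2 = 5^2 = 25
Sum = 36 + 4 + 25 = 65

65


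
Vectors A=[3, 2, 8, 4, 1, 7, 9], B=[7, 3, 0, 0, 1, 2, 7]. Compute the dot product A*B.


Dot product = sum of element-wise products
A[0]*B[0] = 3*7 = 21
A[1]*B[1] = 2*3 = 6
A[2]*B[2] = 8*0 = 0
A[3]*B[3] = 4*0 = 0
A[4]*B[4] = 1*1 = 1
A[5]*B[5] = 7*2 = 14
A[6]*B[6] = 9*7 = 63
Sum = 21 + 6 + 0 + 0 + 1 + 14 + 63 = 105

105


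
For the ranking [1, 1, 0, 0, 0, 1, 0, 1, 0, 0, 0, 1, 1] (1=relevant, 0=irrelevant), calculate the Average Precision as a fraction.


Computing P@k for each relevant position:
Position 1: relevant, P@1 = 1/1 = 1
Position 2: relevant, P@2 = 2/2 = 1
Position 3: not relevant
Position 4: not relevant
Position 5: not relevant
Position 6: relevant, P@6 = 3/6 = 1/2
Position 7: not relevant
Position 8: relevant, P@8 = 4/8 = 1/2
Position 9: not relevant
Position 10: not relevant
Position 11: not relevant
Position 12: relevant, P@12 = 5/12 = 5/12
Position 13: relevant, P@13 = 6/13 = 6/13
Sum of P@k = 1 + 1 + 1/2 + 1/2 + 5/12 + 6/13 = 605/156
AP = 605/156 / 6 = 605/936

605/936


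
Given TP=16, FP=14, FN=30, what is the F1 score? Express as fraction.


F1 = 2 * P * R / (P + R)
P = TP/(TP+FP) = 16/30 = 8/15
R = TP/(TP+FN) = 16/46 = 8/23
2 * P * R = 2 * 8/15 * 8/23 = 128/345
P + R = 8/15 + 8/23 = 304/345
F1 = 128/345 / 304/345 = 8/19

8/19


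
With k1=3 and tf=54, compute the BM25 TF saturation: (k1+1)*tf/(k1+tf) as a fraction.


BM25 TF component = (k1+1)*tf / (k1+tf)
k1 = 3, tf = 54
Numerator = (3+1)*54 = 216
Denominator = 3 + 54 = 57
= 216/57 = 72/19

72/19


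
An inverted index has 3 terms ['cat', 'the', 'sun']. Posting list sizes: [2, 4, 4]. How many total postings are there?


Summing posting list sizes:
'cat': 2 postings
'the': 4 postings
'sun': 4 postings
Total = 2 + 4 + 4 = 10

10


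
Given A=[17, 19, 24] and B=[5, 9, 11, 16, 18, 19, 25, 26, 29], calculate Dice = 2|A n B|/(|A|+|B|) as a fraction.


A intersect B = [19]
|A intersect B| = 1
|A| = 3, |B| = 9
Dice = 2*1 / (3+9)
= 2 / 12 = 1/6

1/6


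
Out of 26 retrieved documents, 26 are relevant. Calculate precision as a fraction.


Precision = relevant_retrieved / total_retrieved
= 26 / 26
= 26 / (26 + 0)
= 1

1


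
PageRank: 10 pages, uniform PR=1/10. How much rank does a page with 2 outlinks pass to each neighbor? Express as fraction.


Initial PR = 1/10 = 1/10
Outlinks = 2
Contribution per link = PR / outlinks
= 1/10 / 2
= 1/20

1/20


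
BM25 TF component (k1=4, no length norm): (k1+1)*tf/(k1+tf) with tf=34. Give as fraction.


BM25 TF component = (k1+1)*tf / (k1+tf)
k1 = 4, tf = 34
Numerator = (4+1)*34 = 170
Denominator = 4 + 34 = 38
= 170/38 = 85/19

85/19


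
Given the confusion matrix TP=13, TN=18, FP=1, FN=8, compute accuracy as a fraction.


Accuracy = (TP + TN) / (TP + TN + FP + FN)
TP + TN = 13 + 18 = 31
Total = 13 + 18 + 1 + 8 = 40
Accuracy = 31 / 40 = 31/40

31/40


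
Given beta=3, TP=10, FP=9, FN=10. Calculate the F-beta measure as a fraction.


P = TP/(TP+FP) = 10/19 = 10/19
R = TP/(TP+FN) = 10/20 = 1/2
beta^2 = 3^2 = 9
(1 + beta^2) = 10
Numerator = (1+beta^2)*P*R = 50/19
Denominator = beta^2*P + R = 90/19 + 1/2 = 199/38
F_beta = 100/199

100/199


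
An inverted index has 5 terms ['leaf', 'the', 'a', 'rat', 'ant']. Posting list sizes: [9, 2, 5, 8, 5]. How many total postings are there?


Summing posting list sizes:
'leaf': 9 postings
'the': 2 postings
'a': 5 postings
'rat': 8 postings
'ant': 5 postings
Total = 9 + 2 + 5 + 8 + 5 = 29

29


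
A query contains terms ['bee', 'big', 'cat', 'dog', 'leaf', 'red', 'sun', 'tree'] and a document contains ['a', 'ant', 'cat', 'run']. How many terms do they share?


Query terms: ['bee', 'big', 'cat', 'dog', 'leaf', 'red', 'sun', 'tree']
Document terms: ['a', 'ant', 'cat', 'run']
Common terms: ['cat']
Overlap count = 1

1


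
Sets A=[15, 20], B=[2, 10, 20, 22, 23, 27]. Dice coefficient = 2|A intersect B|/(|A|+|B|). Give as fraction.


A intersect B = [20]
|A intersect B| = 1
|A| = 2, |B| = 6
Dice = 2*1 / (2+6)
= 2 / 8 = 1/4

1/4
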